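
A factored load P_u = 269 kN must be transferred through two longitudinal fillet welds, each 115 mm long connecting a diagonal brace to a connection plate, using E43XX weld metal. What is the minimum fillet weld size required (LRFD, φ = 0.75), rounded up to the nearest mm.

E43XX → F_EXX = 430 MPa.
Total weld length L = 230 mm.
Required throat t_e = P_u / (φ × 0.6 F_EXX × L) = 269 / (0.75 × 0.6 × 430 × 230 × 10⁻³) = 6.044 mm.
Required leg w = t_e / 0.707 = 8.549 mm → use 9 mm.

w = 9 mm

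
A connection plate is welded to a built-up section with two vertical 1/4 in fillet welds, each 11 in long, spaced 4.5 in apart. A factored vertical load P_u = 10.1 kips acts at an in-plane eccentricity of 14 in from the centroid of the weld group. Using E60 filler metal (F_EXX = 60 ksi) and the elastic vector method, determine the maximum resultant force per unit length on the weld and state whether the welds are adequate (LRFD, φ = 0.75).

Total weld length L_w = 22 in. Treat welds as unit-width lines.
Polar moment about centroid: J = 2[d³/12 + d(b/2)²] = 2[11³/12 + 11×2.25²] = 333.2 in³.
Direct shear f_v = P/L_w = 10.1 / 22 = 0.4591 kip/in (vertical).
Torsion M = P·e = 10.1 × 14 = 141.4 kip·in.
Critical point at (x, y) = (2.25, 5.5) from centroid. f_tx = M·y/J = 2.334 kip/in; f_ty = M·x/J = 0.9548 kip/in.
Resultant f_max = √[f_tx² + (f_v + f_ty)²] = √[2.334² + (0.4591 + 0.9548)²] = 2.729 kip/in.
Capacity per unit length: φr_n = 0.75 × 0.6 × 60 × (0.707 × 0.25) = 4.772 kip/in.
2.729 ≤ 4.772 → adequate.

f_max ≈ 2.73 kip/in; adequate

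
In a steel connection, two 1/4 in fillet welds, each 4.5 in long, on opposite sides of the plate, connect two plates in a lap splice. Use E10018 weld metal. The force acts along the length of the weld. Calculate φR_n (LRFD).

E100XX → F_EXX = 100 ksi.
Effective throat t_e = 0.707 × 0.25 = 0.1767 in.
Total length L = 9 in; A_we = 0.1767 × 9 = 1.591 in².
F_nw = 0.6 F_EXX = 0.6 × 100 = 60 ksi.
φR_n = 0.75 × 60 × 1.591 = 71.58 kip.

φR_n ≈ 71.6 kip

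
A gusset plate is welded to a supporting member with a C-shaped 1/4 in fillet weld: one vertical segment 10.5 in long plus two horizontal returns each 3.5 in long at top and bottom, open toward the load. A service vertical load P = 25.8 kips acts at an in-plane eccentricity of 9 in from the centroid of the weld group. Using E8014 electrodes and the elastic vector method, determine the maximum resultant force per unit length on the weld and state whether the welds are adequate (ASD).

E80XX → F_EXX = 80 ksi.
Total weld length L_w = 17.5 in. Treat welds as unit-width lines.
Centroid: x̄ = 2×3.5×1.75 / 17.5 = 0.7 in from the vertical weld.
Polar moment about centroid: J = I_x + I_y = [10.5³/12 + 2×3.5×5.25²] + [10.5×0.7² + 2(3.5³/12 + 3.5×1.05²)] = 309.4 in³.
Direct shear f_v = P/L_w = 25.8 / 17.5 = 1.474 kip/in (vertical).
Torsion M = P·e = 25.8 × 9 = 232.2 kip·in.
Critical point at (x, y) = (2.8, 5.25) from centroid. f_tx = M·y/J = 3.94 kip/in; f_ty = M·x/J = 2.101 kip/in.
Resultant f_max = √[f_tx² + (f_v + f_ty)²] = √[3.94² + (1.474 + 2.101)²] = 5.32 kip/in.
Capacity per unit length: r_n/Ω = (1/2.0) × 0.6 × 80 × (0.707 × 0.25) = 4.242 kip/in.
5.32 > 4.242 → NOT adequate.

f_max ≈ 5.32 kip/in; NOT adequate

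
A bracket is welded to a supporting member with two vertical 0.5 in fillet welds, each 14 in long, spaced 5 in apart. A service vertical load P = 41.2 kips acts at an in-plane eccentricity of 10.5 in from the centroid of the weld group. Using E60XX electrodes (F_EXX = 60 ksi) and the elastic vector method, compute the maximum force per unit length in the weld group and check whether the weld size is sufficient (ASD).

f_max ≈ 5.75 kip/in; adequate

Total weld length L_w = 28 in. Treat welds as unit-width lines.
Polar moment about centroid: J = 2[d³/12 + d(b/2)²] = 2[14³/12 + 14×2.5²] = 632.3 in³.
Direct shear f_v = P/L_w = 41.2 / 28 = 1.471 kip/in (vertical).
Torsion M = P·e = 41.2 × 10.5 = 432.6 kip·in.
Critical point at (x, y) = (2.5, 7) from centroid. f_tx = M·y/J = 4.789 kip/in; f_ty = M·x/J = 1.71 kip/in.
Resultant f_max = √[f_tx² + (f_v + f_ty)²] = √[4.789² + (1.471 + 1.71)²] = 5.75 kip/in.
Capacity per unit length: r_n/Ω = (1/2.0) × 0.6 × 60 × (0.707 × 0.5) = 6.363 kip/in.
5.75 ≤ 6.363 → adequate.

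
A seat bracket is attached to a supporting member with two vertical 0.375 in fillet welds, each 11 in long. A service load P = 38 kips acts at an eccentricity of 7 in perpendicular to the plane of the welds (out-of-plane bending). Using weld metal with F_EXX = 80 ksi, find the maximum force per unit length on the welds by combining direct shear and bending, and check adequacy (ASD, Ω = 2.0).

L_w = 2 × 11 = 22 in; section modulus (unit throat) S = 2 × L²/6 = 40.33 in².
Direct shear f_v = P/L_w = 38/22 = 1.727 kip/in.
Moment M = P × e = 38 × 7 = 266 kip·in; bending f_b = M/S = 6.595 kip/in.
f_max = √(f_v² + f_b²) = √(1.727² + 6.595²) = 6.817 kip/in.
r_n/Ω = (1/2.0) × 0.6 × 80 × (0.707 × 0.375) = 6.363 kip/in → NOT adequate.

f_max ≈ 6.82 kip/in; NOT adequate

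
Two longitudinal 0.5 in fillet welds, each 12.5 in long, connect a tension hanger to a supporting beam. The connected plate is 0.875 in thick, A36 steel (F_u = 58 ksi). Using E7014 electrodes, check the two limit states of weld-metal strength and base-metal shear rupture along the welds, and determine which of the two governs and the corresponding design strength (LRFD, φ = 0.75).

φR_n ≈ 278 kip (weld metal governs)

E70XX → F_EXX = 70 ksi.
t_e = 0.707 × 0.5 = 0.3535 in; L = 25 in.
Weld metal: φR_n = 0.75 × 0.6 × 70 × 0.3535 × 25 = 278.4 kip.
Base metal (shear rupture): φR_n = 0.75 × 0.6 × 58 × 0.875 × 25 = 570.9 kip.
Governing: weld metal.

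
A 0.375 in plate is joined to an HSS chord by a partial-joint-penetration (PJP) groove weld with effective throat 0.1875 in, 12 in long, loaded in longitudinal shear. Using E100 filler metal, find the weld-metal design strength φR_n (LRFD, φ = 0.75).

E100XX → F_EXX = 100 ksi.
Effective throat (given) t_e = 0.1875 in.
A_we = 0.1875 × 12 = 2.25 in².
F_nw = 0.6 F_EXX = 60 ksi.
φR_n = 0.75 × 60 × 2.25 = 101.2 kips.

φR_n ≈ 101 kips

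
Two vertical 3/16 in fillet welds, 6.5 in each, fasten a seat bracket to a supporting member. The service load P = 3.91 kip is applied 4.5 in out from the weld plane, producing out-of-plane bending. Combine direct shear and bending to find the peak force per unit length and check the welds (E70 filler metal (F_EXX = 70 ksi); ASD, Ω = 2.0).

f_max ≈ 1.29 kip/in; adequate

L_w = 2 × 6.5 = 13 in; section modulus (unit throat) S = 2 × L²/6 = 14.08 in².
Direct shear f_v = P/L_w = 3.91/13 = 0.3008 kip/in.
Moment M = P × e = 3.91 × 4.5 = 17.595 kip·in; bending f_b = M/S = 1.249 kip/in.
f_max = √(f_v² + f_b²) = √(0.3008² + 1.249²) = 1.285 kip/in.
r_n/Ω = (1/2.0) × 0.6 × 70 × (0.707 × 0.1875) = 2.784 kip/in → adequate.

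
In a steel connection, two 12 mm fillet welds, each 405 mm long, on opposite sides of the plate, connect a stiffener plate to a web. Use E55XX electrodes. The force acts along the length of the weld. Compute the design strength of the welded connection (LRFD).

E55XX → F_EXX = 550 MPa.
Effective throat t_e = 0.707 × 12 = 8.484 mm.
Total length L = 810 mm; A_we = 8.484 × 810 = 6872 mm².
F_nw = 0.6 F_EXX = 0.6 × 550 = 330 MPa.
φR_n = 0.75 × 330 × 6872 × 10⁻³ = 1701 kN.

φR_n ≈ 1700 kN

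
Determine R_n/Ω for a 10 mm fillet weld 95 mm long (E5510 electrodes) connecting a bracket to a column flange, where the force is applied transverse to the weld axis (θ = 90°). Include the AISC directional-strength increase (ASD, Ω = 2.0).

E55XX → F_EXX = 550 MPa.
t_e = 0.707 × 10 = 7.07 mm; A_we = 7.07 × 95 = 671.6 mm².
Directional factor: 1.0 + 0.5 sin^1.5(90°) = 1.5.
F_nw = 0.6 × 550 × 1.5 = 495 MPa.
R_n/Ω = (495 × 671.6) / 2.0 × 10⁻³ = 166.2 kN.

R_n/Ω ≈ 166 kN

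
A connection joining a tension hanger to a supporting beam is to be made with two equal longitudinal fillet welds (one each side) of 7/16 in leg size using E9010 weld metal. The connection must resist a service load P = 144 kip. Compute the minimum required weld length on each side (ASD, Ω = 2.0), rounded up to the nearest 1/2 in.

E90XX → F_EXX = 90 ksi.
Throat t_e = 0.707 × 0.4375 = 0.3093 in.
r_n/Ω = (0.6 × 90 × 0.3093) / 2.0 = 8.351 kip/in.
L_req = P / (r_n/Ω) = 144 / 8.351 = 17.24 in total.
Per side: 17.24 / 2 = 8.621 in.
Round up → use L = 9 in on each side.

L = 9 in on each side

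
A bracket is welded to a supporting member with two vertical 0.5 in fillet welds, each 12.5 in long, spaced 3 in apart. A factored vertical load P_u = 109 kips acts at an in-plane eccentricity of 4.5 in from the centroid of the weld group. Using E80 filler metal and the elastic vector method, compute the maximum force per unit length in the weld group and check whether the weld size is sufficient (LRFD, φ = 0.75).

f_max ≈ 10.2 kip/in; adequate

E80XX → F_EXX = 80 ksi.
Total weld length L_w = 25 in. Treat welds as unit-width lines.
Polar moment about centroid: J = 2[d³/12 + d(b/2)²] = 2[12.5³/12 + 12.5×1.5²] = 381.8 in³.
Direct shear f_v = P/L_w = 109 / 25 = 4.36 kip/in (vertical).
Torsion M = P·e = 109 × 4.5 = 490.5 kip·in.
Critical point at (x, y) = (1.5, 6.25) from centroid. f_tx = M·y/J = 8.03 kip/in; f_ty = M·x/J = 1.927 kip/in.
Resultant f_max = √[f_tx² + (f_v + f_ty)²] = √[8.03² + (4.36 + 1.927)²] = 10.2 kip/in.
Capacity per unit length: φr_n = 0.75 × 0.6 × 80 × (0.707 × 0.5) = 12.73 kip/in.
10.2 ≤ 12.73 → adequate.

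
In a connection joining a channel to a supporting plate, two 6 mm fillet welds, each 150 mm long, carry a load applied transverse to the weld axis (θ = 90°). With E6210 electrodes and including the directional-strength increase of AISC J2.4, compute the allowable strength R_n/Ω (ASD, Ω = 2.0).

R_n/Ω ≈ 355 kN

E62XX → F_EXX = 620 MPa.
t_e = 0.707 × 6 = 4.242 mm; A_we = 4.242 × 300 = 1273 mm².
Directional factor: 1.0 + 0.5 sin^1.5(90°) = 1.5.
F_nw = 0.6 × 620 × 1.5 = 558 MPa.
R_n/Ω = (558 × 1273) / 2.0 × 10⁻³ = 355.1 kN.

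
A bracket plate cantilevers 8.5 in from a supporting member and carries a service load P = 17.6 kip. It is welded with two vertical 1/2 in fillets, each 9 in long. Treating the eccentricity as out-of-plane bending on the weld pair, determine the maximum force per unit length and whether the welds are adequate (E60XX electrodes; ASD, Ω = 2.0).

E60XX → F_EXX = 60 ksi.
L_w = 2 × 9 = 18 in; section modulus (unit throat) S = 2 × L²/6 = 27 in².
Direct shear f_v = P/L_w = 17.6/18 = 0.9778 kip/in.
Moment M = P × e = 17.6 × 8.5 = 149.6 kip·in; bending f_b = M/S = 5.541 kip/in.
f_max = √(f_v² + f_b²) = √(0.9778² + 5.541²) = 5.626 kip/in.
r_n/Ω = (1/2.0) × 0.6 × 60 × (0.707 × 0.5) = 6.363 kip/in → adequate.

f_max ≈ 5.63 kip/in; adequate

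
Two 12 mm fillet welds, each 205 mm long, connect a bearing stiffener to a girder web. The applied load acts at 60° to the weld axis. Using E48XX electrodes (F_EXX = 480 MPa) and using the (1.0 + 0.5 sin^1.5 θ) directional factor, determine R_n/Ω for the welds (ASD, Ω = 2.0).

R_n/Ω ≈ 703 kN

t_e = 0.707 × 12 = 8.484 mm; A_we = 8.484 × 410 = 3478 mm².
Directional factor: 1.0 + 0.5 sin^1.5(60°) = 1.403.
F_nw = 0.6 × 480 × 1.403 = 404.1 MPa.
R_n/Ω = (404.1 × 3478) / 2.0 × 10⁻³ = 702.7 kN.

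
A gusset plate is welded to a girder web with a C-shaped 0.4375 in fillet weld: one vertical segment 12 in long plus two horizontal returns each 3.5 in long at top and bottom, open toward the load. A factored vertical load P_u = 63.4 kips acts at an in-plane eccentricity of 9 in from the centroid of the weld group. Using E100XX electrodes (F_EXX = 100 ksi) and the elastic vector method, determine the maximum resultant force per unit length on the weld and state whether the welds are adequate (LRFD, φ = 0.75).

Total weld length L_w = 19 in. Treat welds as unit-width lines.
Centroid: x̄ = 2×3.5×1.75 / 19 = 0.6447 in from the vertical weld.
Polar moment about centroid: J = I_x + I_y = [12³/12 + 2×3.5×6²] + [12×0.6447² + 2(3.5³/12 + 3.5×1.105²)] = 416.7 in³.
Direct shear f_v = P/L_w = 63.4 / 19 = 3.337 kip/in (vertical).
Torsion M = P·e = 63.4 × 9 = 570.6 kip·in.
Critical point at (x, y) = (2.855, 6) from centroid. f_tx = M·y/J = 8.216 kip/in; f_ty = M·x/J = 3.91 kip/in.
Resultant f_max = √[f_tx² + (f_v + f_ty)²] = √[8.216² + (3.337 + 3.91)²] = 10.96 kip/in.
Capacity per unit length: φr_n = 0.75 × 0.6 × 100 × (0.707 × 0.4375) = 13.92 kip/in.
10.96 ≤ 13.92 → adequate.

f_max ≈ 11 kip/in; adequate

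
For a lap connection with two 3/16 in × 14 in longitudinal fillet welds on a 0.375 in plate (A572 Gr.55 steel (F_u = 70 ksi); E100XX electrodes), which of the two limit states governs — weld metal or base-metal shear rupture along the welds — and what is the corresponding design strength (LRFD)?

E100XX → F_EXX = 100 ksi.
t_e = 0.707 × 0.1875 = 0.1326 in; L = 28 in.
Weld metal: φR_n = 0.75 × 0.6 × 100 × 0.1326 × 28 = 167 kips.
Base metal (shear rupture): φR_n = 0.75 × 0.6 × 70 × 0.375 × 28 = 330.8 kips.
Governing: weld metal.

φR_n ≈ 167 kips (weld metal governs)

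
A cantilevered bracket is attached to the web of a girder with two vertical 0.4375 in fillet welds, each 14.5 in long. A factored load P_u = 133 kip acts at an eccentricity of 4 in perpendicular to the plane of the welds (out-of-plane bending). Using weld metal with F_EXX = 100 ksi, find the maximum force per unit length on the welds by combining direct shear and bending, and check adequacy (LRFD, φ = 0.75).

f_max ≈ 8.87 kip/in; adequate

L_w = 2 × 14.5 = 29 in; section modulus (unit throat) S = 2 × L²/6 = 70.08 in².
Direct shear f_v = P/L_w = 133/29 = 4.586 kip/in.
Moment M = P × e = 133 × 4 = 532 kip·in; bending f_b = M/S = 7.591 kip/in.
f_max = √(f_v² + f_b²) = √(4.586² + 7.591²) = 8.869 kip/in.
φr_n = 0.75 × 0.6 × 100 × (0.707 × 0.4375) = 13.92 kip/in → adequate.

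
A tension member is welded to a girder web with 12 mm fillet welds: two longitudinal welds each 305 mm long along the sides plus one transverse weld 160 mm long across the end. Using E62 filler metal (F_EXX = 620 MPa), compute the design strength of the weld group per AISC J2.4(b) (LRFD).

t_e = 0.707 × 12 = 8.484 mm.
R_nwl = 0.6 × 620 × 8.484 × 610 × 10⁻³ = 1925 kN (longitudinal, 2 welds).
R_nwt = 0.6 × 620 × 8.484 × 160 × 10⁻³ = 505 kN (transverse, base value).
(i) R_nwl + R_nwt = 2430 kN; (ii) 0.85 R_nwl + 1.5 R_nwt = 2394 kN.
R_n = max = 2430 kN [governs: (i)]; φR_n = 1823 kN.

φR_n ≈ 1820 kN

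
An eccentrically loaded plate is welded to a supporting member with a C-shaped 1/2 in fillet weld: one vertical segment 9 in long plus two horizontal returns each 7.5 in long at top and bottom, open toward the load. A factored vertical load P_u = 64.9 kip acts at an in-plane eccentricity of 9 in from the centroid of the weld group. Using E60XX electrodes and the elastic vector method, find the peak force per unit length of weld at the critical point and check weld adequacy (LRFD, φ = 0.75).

f_max ≈ 9.98 kip/in; NOT adequate

E60XX → F_EXX = 60 ksi.
Total weld length L_w = 24 in. Treat welds as unit-width lines.
Centroid: x̄ = 2×7.5×3.75 / 24 = 2.344 in from the vertical weld.
Polar moment about centroid: J = I_x + I_y = [9³/12 + 2×7.5×4.5²] + [9×2.344² + 2(7.5³/12 + 7.5×1.406²)] = 513.9 in³.
Direct shear f_v = P/L_w = 64.9 / 24 = 2.704 kip/in (vertical).
Torsion M = P·e = 64.9 × 9 = 584.1 kip·in.
Critical point at (x, y) = (5.156, 4.5) from centroid. f_tx = M·y/J = 5.115 kip/in; f_ty = M·x/J = 5.86 kip/in.
Resultant f_max = √[f_tx² + (f_v + f_ty)²] = √[5.115² + (2.704 + 5.86)²] = 9.976 kip/in.
Capacity per unit length: φr_n = 0.75 × 0.6 × 60 × (0.707 × 0.5) = 9.544 kip/in.
9.976 > 9.544 → NOT adequate.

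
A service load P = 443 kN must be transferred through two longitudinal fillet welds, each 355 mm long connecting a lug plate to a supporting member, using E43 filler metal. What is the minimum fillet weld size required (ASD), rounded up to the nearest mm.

w = 7 mm

E43XX → F_EXX = 430 MPa.
Total weld length L = 710 mm.
Required throat t_e = P × Ω / (0.6 F_EXX × L) = 443 × 2.0 / (0.6 × 430 × 710 × 10⁻³) = 4.837 mm.
Required leg w = t_e / 0.707 = 6.841 mm → use 7 mm.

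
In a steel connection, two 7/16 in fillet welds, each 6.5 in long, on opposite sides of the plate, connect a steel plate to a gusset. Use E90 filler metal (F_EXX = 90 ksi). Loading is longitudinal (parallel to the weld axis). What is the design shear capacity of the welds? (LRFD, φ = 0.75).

Effective throat t_e = 0.707 × 0.4375 = 0.3093 in.
Total length L = 13 in; A_we = 0.3093 × 13 = 4.021 in².
F_nw = 0.6 F_EXX = 0.6 × 90 = 54 ksi.
φR_n = 0.75 × 54 × 4.021 = 162.9 kip.

φR_n ≈ 163 kip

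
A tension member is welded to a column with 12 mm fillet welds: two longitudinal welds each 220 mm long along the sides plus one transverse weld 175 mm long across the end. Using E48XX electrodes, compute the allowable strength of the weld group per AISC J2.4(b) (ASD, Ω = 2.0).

E48XX → F_EXX = 480 MPa.
t_e = 0.707 × 12 = 8.484 mm.
R_nwl = 0.6 × 480 × 8.484 × 440 × 10⁻³ = 1075 kN (longitudinal, 2 welds).
R_nwt = 0.6 × 480 × 8.484 × 175 × 10⁻³ = 427.6 kN (transverse, base value).
(i) R_nwl + R_nwt = 1503 kN; (ii) 0.85 R_nwl + 1.5 R_nwt = 1555 kN.
R_n = max = 1555 kN [governs: (ii)]; R_n/Ω = 777.6 kN.

R_n/Ω ≈ 778 kN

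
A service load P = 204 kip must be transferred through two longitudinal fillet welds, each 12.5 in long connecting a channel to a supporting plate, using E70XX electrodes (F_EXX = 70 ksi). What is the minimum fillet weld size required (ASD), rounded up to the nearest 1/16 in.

w = 9/16 in

Total weld length L = 25 in.
Required throat t_e = P × Ω / (0.6 F_EXX × L) = 204 × 2.0 / (0.6 × 70 × 25) = 0.3886 in.
Required leg w = t_e / 0.707 = 0.5496 in → use 9/16 in.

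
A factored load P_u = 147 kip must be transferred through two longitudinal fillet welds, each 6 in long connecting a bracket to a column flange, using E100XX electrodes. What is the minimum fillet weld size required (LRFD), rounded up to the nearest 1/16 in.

w = 7/16 in

E100XX → F_EXX = 100 ksi.
Total weld length L = 12 in.
Required throat t_e = P_u / (φ × 0.6 F_EXX × L) = 147 / (0.75 × 0.6 × 100 × 12) = 0.2722 in.
Required leg w = t_e / 0.707 = 0.385 in → use 7/16 in.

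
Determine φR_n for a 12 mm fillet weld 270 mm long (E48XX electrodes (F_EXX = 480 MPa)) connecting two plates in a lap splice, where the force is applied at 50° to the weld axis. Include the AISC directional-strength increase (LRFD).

t_e = 0.707 × 12 = 8.484 mm; A_we = 8.484 × 270 = 2291 mm².
Directional factor: 1.0 + 0.5 sin^1.5(50°) = 1.335.
F_nw = 0.6 × 480 × 1.335 = 384.5 MPa.
φR_n = 0.75 × 384.5 × 2291 × 10⁻³ = 660.7 kN.

φR_n ≈ 661 kN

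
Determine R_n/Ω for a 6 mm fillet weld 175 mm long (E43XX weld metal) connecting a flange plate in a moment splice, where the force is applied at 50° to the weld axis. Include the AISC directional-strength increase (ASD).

R_n/Ω ≈ 128 kN

E43XX → F_EXX = 430 MPa.
t_e = 0.707 × 6 = 4.242 mm; A_we = 4.242 × 175 = 742.4 mm².
Directional factor: 1.0 + 0.5 sin^1.5(50°) = 1.335.
F_nw = 0.6 × 430 × 1.335 = 344.5 MPa.
R_n/Ω = (344.5 × 742.4) / 2.0 × 10⁻³ = 127.9 kN.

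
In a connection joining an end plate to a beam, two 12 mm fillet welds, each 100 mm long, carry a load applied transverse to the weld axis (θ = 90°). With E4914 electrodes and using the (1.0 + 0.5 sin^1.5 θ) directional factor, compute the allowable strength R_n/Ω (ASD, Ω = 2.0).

E49XX → F_EXX = 490 MPa.
t_e = 0.707 × 12 = 8.484 mm; A_we = 8.484 × 200 = 1697 mm².
Directional factor: 1.0 + 0.5 sin^1.5(90°) = 1.5.
F_nw = 0.6 × 490 × 1.5 = 441 MPa.
R_n/Ω = (441 × 1697) / 2.0 × 10⁻³ = 374.1 kN.

R_n/Ω ≈ 374 kN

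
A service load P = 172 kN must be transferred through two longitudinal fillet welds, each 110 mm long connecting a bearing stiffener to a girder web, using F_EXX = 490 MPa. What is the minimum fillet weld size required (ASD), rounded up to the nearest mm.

w = 8 mm

Total weld length L = 220 mm.
Required throat t_e = P × Ω / (0.6 F_EXX × L) = 172 × 2.0 / (0.6 × 490 × 220 × 10⁻³) = 5.318 mm.
Required leg w = t_e / 0.707 = 7.523 mm → use 8 mm.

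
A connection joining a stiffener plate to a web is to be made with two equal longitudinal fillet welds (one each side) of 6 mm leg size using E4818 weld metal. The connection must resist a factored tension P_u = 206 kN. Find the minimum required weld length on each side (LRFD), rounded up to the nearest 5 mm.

E48XX → F_EXX = 480 MPa.
Throat t_e = 0.707 × 6 = 4.242 mm.
φr_n = 0.75 × 0.6 × 480 × 4.242 × 10⁻³ = 0.9163 kN/mm.
L_req = P_u / φr_n = 206 / 0.9163 = 224.8 mm total.
Per side: 224.8 / 2 = 112.4 mm.
Round up → use L = 115 mm on each side.

L = 115 mm on each side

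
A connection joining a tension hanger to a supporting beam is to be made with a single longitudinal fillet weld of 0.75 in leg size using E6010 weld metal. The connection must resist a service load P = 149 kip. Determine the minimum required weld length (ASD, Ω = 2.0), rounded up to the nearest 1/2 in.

L = 16 in

E60XX → F_EXX = 60 ksi.
Throat t_e = 0.707 × 0.75 = 0.5302 in.
r_n/Ω = (0.6 × 60 × 0.5302) / 2.0 = 9.544 kip/in.
L_req = P / (r_n/Ω) = 149 / 9.544 = 15.61 in total.
Round up → use L = 16 in.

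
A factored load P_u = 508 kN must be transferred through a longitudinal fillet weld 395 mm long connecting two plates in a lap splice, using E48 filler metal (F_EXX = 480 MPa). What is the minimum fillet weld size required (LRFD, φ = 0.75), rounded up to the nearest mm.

Total weld length L = 395 mm.
Required throat t_e = P_u / (φ × 0.6 F_EXX × L) = 508 / (0.75 × 0.6 × 480 × 395 × 10⁻³) = 5.954 mm.
Required leg w = t_e / 0.707 = 8.422 mm → use 9 mm.

w = 9 mm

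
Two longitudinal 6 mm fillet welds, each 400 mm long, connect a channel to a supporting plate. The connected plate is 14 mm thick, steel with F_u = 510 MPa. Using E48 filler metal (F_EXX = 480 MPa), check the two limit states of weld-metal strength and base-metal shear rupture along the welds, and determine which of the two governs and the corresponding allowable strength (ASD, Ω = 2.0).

R_n/Ω ≈ 489 kN (weld metal governs)

t_e = 0.707 × 6 = 4.242 mm; L = 800 mm.
Weld metal: R_n/Ω = (1/2.0) × 0.6 × 480 × 4.242 × 800 × 10⁻³ = 488.7 kN.
Base metal (shear rupture): R_n/Ω = (1/2.0) × 0.6 × 510 × 14 × 800 × 10⁻³ = 1714 kN.
Governing: weld metal.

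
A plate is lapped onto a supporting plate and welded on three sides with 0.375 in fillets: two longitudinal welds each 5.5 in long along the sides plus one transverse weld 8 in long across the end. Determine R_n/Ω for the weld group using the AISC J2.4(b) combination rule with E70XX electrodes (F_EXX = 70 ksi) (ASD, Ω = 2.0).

t_e = 0.707 × 0.375 = 0.2651 in.
R_nwl = 0.6 × 70 × 0.2651 × 11 = 122.5 kips (longitudinal, 2 welds).
R_nwt = 0.6 × 70 × 0.2651 × 8 = 89.08 kips (transverse, base value).
(i) R_nwl + R_nwt = 211.6 kips; (ii) 0.85 R_nwl + 1.5 R_nwt = 237.7 kips.
R_n = max = 237.7 kips [governs: (ii)]; R_n/Ω = 118.9 kips.

R_n/Ω ≈ 119 kips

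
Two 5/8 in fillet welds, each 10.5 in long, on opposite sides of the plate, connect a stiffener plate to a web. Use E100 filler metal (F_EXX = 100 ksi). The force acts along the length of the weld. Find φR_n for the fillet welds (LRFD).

φR_n ≈ 418 kips

Effective throat t_e = 0.707 × 0.625 = 0.4419 in.
Total length L = 21 in; A_we = 0.4419 × 21 = 9.279 in².
F_nw = 0.6 F_EXX = 0.6 × 100 = 60 ksi.
φR_n = 0.75 × 60 × 9.279 = 417.6 kips.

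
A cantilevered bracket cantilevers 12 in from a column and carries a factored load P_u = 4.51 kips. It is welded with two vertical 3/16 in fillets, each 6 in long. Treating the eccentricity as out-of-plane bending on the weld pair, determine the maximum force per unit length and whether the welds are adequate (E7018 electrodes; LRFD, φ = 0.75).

E70XX → F_EXX = 70 ksi.
L_w = 2 × 6 = 12 in; section modulus (unit throat) S = 2 × L²/6 = 12 in².
Direct shear f_v = P/L_w = 4.51/12 = 0.3758 kip/in.
Moment M = P × e = 4.51 × 12 = 54.12 kip·in; bending f_b = M/S = 4.51 kip/in.
f_max = √(f_v² + f_b²) = √(0.3758² + 4.51²) = 4.526 kip/in.
φr_n = 0.75 × 0.6 × 70 × (0.707 × 0.1875) = 4.176 kip/in → NOT adequate.

f_max ≈ 4.53 kip/in; NOT adequate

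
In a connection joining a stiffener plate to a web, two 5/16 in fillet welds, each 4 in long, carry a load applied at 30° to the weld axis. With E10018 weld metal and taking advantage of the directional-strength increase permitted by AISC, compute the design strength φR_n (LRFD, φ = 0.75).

E100XX → F_EXX = 100 ksi.
t_e = 0.707 × 0.3125 = 0.2209 in; A_we = 0.2209 × 8 = 1.767 in².
Directional factor: 1.0 + 0.5 sin^1.5(30°) = 1.177.
F_nw = 0.6 × 100 × 1.177 = 70.61 ksi.
φR_n = 0.75 × 70.61 × 1.767 = 93.6 kip.

φR_n ≈ 93.6 kip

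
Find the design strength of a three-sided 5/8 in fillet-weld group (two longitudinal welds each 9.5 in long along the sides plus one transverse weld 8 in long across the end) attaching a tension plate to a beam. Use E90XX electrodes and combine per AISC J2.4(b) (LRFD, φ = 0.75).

E90XX → F_EXX = 90 ksi.
t_e = 0.707 × 0.625 = 0.4419 in.
R_nwl = 0.6 × 90 × 0.4419 × 19 = 453.4 kips (longitudinal, 2 welds).
R_nwt = 0.6 × 90 × 0.4419 × 8 = 190.9 kips (transverse, base value).
(i) R_nwl + R_nwt = 644.3 kips; (ii) 0.85 R_nwl + 1.5 R_nwt = 671.7 kips.
R_n = max = 671.7 kips [governs: (ii)]; φR_n = 503.8 kips.

φR_n ≈ 504 kips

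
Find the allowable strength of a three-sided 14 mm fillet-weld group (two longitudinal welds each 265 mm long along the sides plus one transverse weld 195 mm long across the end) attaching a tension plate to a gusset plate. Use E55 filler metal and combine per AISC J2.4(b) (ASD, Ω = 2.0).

R_n/Ω ≈ 1210 kN

E55XX → F_EXX = 550 MPa.
t_e = 0.707 × 14 = 9.898 mm.
R_nwl = 0.6 × 550 × 9.898 × 530 × 10⁻³ = 1731 kN (longitudinal, 2 welds).
R_nwt = 0.6 × 550 × 9.898 × 195 × 10⁻³ = 636.9 kN (transverse, base value).
(i) R_nwl + R_nwt = 2368 kN; (ii) 0.85 R_nwl + 1.5 R_nwt = 2427 kN.
R_n = max = 2427 kN [governs: (ii)]; R_n/Ω = 1213 kN.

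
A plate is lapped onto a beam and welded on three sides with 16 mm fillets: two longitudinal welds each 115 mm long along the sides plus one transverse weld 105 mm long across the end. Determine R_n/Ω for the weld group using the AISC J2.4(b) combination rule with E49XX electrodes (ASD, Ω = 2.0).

E49XX → F_EXX = 490 MPa.
t_e = 0.707 × 16 = 11.31 mm.
R_nwl = 0.6 × 490 × 11.31 × 230 × 10⁻³ = 764.9 kN (longitudinal, 2 welds).
R_nwt = 0.6 × 490 × 11.31 × 105 × 10⁻³ = 349.2 kN (transverse, base value).
(i) R_nwl + R_nwt = 1114 kN; (ii) 0.85 R_nwl + 1.5 R_nwt = 1174 kN.
R_n = max = 1174 kN [governs: (ii)]; R_n/Ω = 587 kN.

R_n/Ω ≈ 587 kN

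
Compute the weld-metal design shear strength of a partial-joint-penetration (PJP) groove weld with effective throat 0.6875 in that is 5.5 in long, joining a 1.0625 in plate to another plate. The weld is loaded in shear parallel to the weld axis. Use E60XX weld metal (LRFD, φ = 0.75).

E60XX → F_EXX = 60 ksi.
Effective throat (given) t_e = 0.6875 in.
A_we = 0.6875 × 5.5 = 3.781 in².
F_nw = 0.6 F_EXX = 36 ksi.
φR_n = 0.75 × 36 × 3.781 = 102.1 kips.

φR_n ≈ 102 kips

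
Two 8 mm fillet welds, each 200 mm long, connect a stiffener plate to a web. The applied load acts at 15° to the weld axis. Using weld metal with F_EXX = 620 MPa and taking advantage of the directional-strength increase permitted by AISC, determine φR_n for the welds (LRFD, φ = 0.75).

φR_n ≈ 673 kN

t_e = 0.707 × 8 = 5.656 mm; A_we = 5.656 × 400 = 2262 mm².
Directional factor: 1.0 + 0.5 sin^1.5(15°) = 1.066.
F_nw = 0.6 × 620 × 1.066 = 396.5 MPa.
φR_n = 0.75 × 396.5 × 2262 × 10⁻³ = 672.8 kN.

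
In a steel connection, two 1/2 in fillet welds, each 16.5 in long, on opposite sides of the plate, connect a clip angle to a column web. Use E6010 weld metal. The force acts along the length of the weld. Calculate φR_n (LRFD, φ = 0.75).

E60XX → F_EXX = 60 ksi.
Effective throat t_e = 0.707 × 0.5 = 0.3535 in.
Total length L = 33 in; A_we = 0.3535 × 33 = 11.67 in².
F_nw = 0.6 F_EXX = 0.6 × 60 = 36 ksi.
φR_n = 0.75 × 36 × 11.67 = 315 kip.

φR_n ≈ 315 kip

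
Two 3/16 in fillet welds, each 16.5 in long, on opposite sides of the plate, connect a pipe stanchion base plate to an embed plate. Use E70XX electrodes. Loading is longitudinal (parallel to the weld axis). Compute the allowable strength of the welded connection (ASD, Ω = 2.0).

E70XX → F_EXX = 70 ksi.
Effective throat t_e = 0.707 × 0.1875 = 0.1326 in.
Total length L = 33 in; A_we = 0.1326 × 33 = 4.375 in².
F_nw = 0.6 F_EXX = 0.6 × 70 = 42 ksi.
R_n = 42 × 4.375 = 183.7 kip; R_n/Ω = 183.7/2.0 = 91.87 kip.

R_n/Ω ≈ 91.9 kip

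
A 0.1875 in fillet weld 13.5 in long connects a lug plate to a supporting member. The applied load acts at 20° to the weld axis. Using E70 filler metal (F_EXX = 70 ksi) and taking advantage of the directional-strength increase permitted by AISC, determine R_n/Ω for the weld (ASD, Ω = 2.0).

R_n/Ω ≈ 41.3 kip

t_e = 0.707 × 0.1875 = 0.1326 in; A_we = 0.1326 × 13.5 = 1.79 in².
Directional factor: 1.0 + 0.5 sin^1.5(20°) = 1.1.
F_nw = 0.6 × 70 × 1.1 = 46.2 ksi.
R_n/Ω = (46.2 × 1.79) / 2.0 = 41.34 kip.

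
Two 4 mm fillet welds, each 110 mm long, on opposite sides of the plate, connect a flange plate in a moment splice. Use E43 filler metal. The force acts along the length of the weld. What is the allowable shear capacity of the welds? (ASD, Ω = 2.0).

R_n/Ω ≈ 80.3 kN

E43XX → F_EXX = 430 MPa.
Effective throat t_e = 0.707 × 4 = 2.828 mm.
Total length L = 220 mm; A_we = 2.828 × 220 = 622.2 mm².
F_nw = 0.6 F_EXX = 0.6 × 430 = 258 MPa.
R_n = 258 × 622.2 × 10⁻³ = 160.5 kN; R_n/Ω = 160.5/2.0 = 80.26 kN.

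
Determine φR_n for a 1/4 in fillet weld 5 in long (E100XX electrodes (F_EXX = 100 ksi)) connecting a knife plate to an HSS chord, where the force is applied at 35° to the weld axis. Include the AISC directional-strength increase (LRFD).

t_e = 0.707 × 0.25 = 0.1767 in; A_we = 0.1767 × 5 = 0.8837 in².
Directional factor: 1.0 + 0.5 sin^1.5(35°) = 1.217.
F_nw = 0.6 × 100 × 1.217 = 73.03 ksi.
φR_n = 0.75 × 73.03 × 0.8837 = 48.41 kip.

φR_n ≈ 48.4 kip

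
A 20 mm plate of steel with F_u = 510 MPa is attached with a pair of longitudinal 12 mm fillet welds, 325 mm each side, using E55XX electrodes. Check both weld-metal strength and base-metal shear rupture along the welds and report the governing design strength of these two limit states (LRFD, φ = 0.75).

φR_n ≈ 1360 kN (weld metal governs)

E55XX → F_EXX = 550 MPa.
t_e = 0.707 × 12 = 8.484 mm; L = 650 mm.
Weld metal: φR_n = 0.75 × 0.6 × 550 × 8.484 × 650 × 10⁻³ = 1365 kN.
Base metal (shear rupture): φR_n = 0.75 × 0.6 × 510 × 20 × 650 × 10⁻³ = 2984 kN.
Governing: weld metal.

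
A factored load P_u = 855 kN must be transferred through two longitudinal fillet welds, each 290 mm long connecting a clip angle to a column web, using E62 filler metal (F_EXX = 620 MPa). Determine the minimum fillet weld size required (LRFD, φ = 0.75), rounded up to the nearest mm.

Total weld length L = 580 mm.
Required throat t_e = P_u / (φ × 0.6 F_EXX × L) = 855 / (0.75 × 0.6 × 620 × 580 × 10⁻³) = 5.284 mm.
Required leg w = t_e / 0.707 = 7.473 mm → use 8 mm.

w = 8 mm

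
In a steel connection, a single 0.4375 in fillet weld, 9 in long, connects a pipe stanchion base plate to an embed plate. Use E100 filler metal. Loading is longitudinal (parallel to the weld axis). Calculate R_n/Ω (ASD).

E100XX → F_EXX = 100 ksi.
Effective throat t_e = 0.707 × 0.4375 = 0.3093 in.
Total length L = 9 in; A_we = 0.3093 × 9 = 2.784 in².
F_nw = 0.6 F_EXX = 0.6 × 100 = 60 ksi.
R_n = 60 × 2.784 = 167 kip; R_n/Ω = 167/2.0 = 83.51 kip.

R_n/Ω ≈ 83.5 kip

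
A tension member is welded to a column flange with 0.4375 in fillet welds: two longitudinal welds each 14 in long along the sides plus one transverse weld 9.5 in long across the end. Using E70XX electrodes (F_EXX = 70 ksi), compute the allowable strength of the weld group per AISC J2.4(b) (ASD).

t_e = 0.707 × 0.4375 = 0.3093 in.
R_nwl = 0.6 × 70 × 0.3093 × 28 = 363.8 kips (longitudinal, 2 welds).
R_nwt = 0.6 × 70 × 0.3093 × 9.5 = 123.4 kips (transverse, base value).
(i) R_nwl + R_nwt = 487.2 kips; (ii) 0.85 R_nwl + 1.5 R_nwt = 494.3 kips.
R_n = max = 494.3 kips [governs: (ii)]; R_n/Ω = 247.2 kips.

R_n/Ω ≈ 247 kips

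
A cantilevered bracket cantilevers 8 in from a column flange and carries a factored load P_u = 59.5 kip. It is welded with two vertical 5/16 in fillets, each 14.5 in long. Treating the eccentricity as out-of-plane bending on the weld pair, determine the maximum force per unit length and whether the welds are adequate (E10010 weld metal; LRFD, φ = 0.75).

f_max ≈ 7.1 kip/in; adequate

E100XX → F_EXX = 100 ksi.
L_w = 2 × 14.5 = 29 in; section modulus (unit throat) S = 2 × L²/6 = 70.08 in².
Direct shear f_v = P/L_w = 59.5/29 = 2.052 kip/in.
Moment M = P × e = 59.5 × 8 = 476 kip·in; bending f_b = M/S = 6.792 kip/in.
f_max = √(f_v² + f_b²) = √(2.052² + 6.792²) = 7.095 kip/in.
φr_n = 0.75 × 0.6 × 100 × (0.707 × 0.3125) = 9.942 kip/in → adequate.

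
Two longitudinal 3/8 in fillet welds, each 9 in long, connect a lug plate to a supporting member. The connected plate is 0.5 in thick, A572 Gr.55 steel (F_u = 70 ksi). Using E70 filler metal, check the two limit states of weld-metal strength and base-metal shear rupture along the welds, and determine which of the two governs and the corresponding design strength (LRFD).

φR_n ≈ 150 kips (weld metal governs)

E70XX → F_EXX = 70 ksi.
t_e = 0.707 × 0.375 = 0.2651 in; L = 18 in.
Weld metal: φR_n = 0.75 × 0.6 × 70 × 0.2651 × 18 = 150.3 kips.
Base metal (shear rupture): φR_n = 0.75 × 0.6 × 70 × 0.5 × 18 = 283.5 kips.
Governing: weld metal.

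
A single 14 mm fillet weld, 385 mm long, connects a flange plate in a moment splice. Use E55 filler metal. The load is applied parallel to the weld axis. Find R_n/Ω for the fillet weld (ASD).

R_n/Ω ≈ 629 kN

E55XX → F_EXX = 550 MPa.
Effective throat t_e = 0.707 × 14 = 9.898 mm.
Total length L = 385 mm; A_we = 9.898 × 385 = 3811 mm².
F_nw = 0.6 F_EXX = 0.6 × 550 = 330 MPa.
R_n = 330 × 3811 × 10⁻³ = 1258 kN; R_n/Ω = 1258/2.0 = 628.8 kN.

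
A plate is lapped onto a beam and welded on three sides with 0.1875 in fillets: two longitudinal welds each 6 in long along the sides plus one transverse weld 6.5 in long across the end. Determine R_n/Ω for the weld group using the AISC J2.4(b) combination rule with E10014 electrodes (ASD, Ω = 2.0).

E100XX → F_EXX = 100 ksi.
t_e = 0.707 × 0.1875 = 0.1326 in.
R_nwl = 0.6 × 100 × 0.1326 × 12 = 95.45 kips (longitudinal, 2 welds).
R_nwt = 0.6 × 100 × 0.1326 × 6.5 = 51.7 kips (transverse, base value).
(i) R_nwl + R_nwt = 147.1 kips; (ii) 0.85 R_nwl + 1.5 R_nwt = 158.7 kips.
R_n = max = 158.7 kips [governs: (ii)]; R_n/Ω = 79.34 kips.

R_n/Ω ≈ 79.3 kips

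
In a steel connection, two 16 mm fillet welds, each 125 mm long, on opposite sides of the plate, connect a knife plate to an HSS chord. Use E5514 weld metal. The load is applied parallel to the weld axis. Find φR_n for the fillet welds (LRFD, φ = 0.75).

φR_n ≈ 700 kN

E55XX → F_EXX = 550 MPa.
Effective throat t_e = 0.707 × 16 = 11.31 mm.
Total length L = 250 mm; A_we = 11.31 × 250 = 2828 mm².
F_nw = 0.6 F_EXX = 0.6 × 550 = 330 MPa.
φR_n = 0.75 × 330 × 2828 × 10⁻³ = 699.9 kN.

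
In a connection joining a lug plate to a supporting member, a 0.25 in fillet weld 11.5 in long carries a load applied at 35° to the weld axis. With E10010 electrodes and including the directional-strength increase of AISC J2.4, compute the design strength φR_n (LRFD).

E100XX → F_EXX = 100 ksi.
t_e = 0.707 × 0.25 = 0.1767 in; A_we = 0.1767 × 11.5 = 2.033 in².
Directional factor: 1.0 + 0.5 sin^1.5(35°) = 1.217.
F_nw = 0.6 × 100 × 1.217 = 73.03 ksi.
φR_n = 0.75 × 73.03 × 2.033 = 111.3 kips.

φR_n ≈ 111 kips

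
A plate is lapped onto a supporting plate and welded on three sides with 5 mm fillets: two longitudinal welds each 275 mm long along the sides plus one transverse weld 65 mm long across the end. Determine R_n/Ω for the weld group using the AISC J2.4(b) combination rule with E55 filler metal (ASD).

E55XX → F_EXX = 550 MPa.
t_e = 0.707 × 5 = 3.535 mm.
R_nwl = 0.6 × 550 × 3.535 × 550 × 10⁻³ = 641.6 kN (longitudinal, 2 welds).
R_nwt = 0.6 × 550 × 3.535 × 65 × 10⁻³ = 75.83 kN (transverse, base value).
(i) R_nwl + R_nwt = 717.4 kN; (ii) 0.85 R_nwl + 1.5 R_nwt = 659.1 kN.
R_n = max = 717.4 kN [governs: (i)]; R_n/Ω = 358.7 kN.

R_n/Ω ≈ 359 kN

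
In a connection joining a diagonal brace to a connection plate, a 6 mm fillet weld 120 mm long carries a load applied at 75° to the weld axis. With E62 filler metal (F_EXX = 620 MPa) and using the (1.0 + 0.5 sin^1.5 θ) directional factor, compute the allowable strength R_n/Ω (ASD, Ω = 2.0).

t_e = 0.707 × 6 = 4.242 mm; A_we = 4.242 × 120 = 509 mm².
Directional factor: 1.0 + 0.5 sin^1.5(75°) = 1.475.
F_nw = 0.6 × 620 × 1.475 = 548.6 MPa.
R_n/Ω = (548.6 × 509) / 2.0 × 10⁻³ = 139.6 kN.

R_n/Ω ≈ 140 kN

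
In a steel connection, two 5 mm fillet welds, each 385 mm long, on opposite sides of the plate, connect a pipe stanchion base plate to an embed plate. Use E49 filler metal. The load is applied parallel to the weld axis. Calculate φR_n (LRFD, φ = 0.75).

E49XX → F_EXX = 490 MPa.
Effective throat t_e = 0.707 × 5 = 3.535 mm.
Total length L = 770 mm; A_we = 3.535 × 770 = 2722 mm².
F_nw = 0.6 F_EXX = 0.6 × 490 = 294 MPa.
φR_n = 0.75 × 294 × 2722 × 10⁻³ = 600.2 kN.

φR_n ≈ 600 kN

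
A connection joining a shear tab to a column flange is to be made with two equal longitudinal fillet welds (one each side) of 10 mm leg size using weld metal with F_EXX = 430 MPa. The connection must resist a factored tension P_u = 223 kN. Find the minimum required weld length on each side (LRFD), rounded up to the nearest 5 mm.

L = 85 mm on each side

Throat t_e = 0.707 × 10 = 7.07 mm.
φr_n = 0.75 × 0.6 × 430 × 7.07 × 10⁻³ = 1.368 kN/mm.
L_req = P_u / φr_n = 223 / 1.368 = 163 mm total.
Per side: 163 / 2 = 81.5 mm.
Round up → use L = 85 mm on each side.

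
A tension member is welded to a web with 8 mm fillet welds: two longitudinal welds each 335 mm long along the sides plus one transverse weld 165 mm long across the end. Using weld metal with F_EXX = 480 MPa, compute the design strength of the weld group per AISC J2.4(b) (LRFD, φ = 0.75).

t_e = 0.707 × 8 = 5.656 mm.
R_nwl = 0.6 × 480 × 5.656 × 670 × 10⁻³ = 1091 kN (longitudinal, 2 welds).
R_nwt = 0.6 × 480 × 5.656 × 165 × 10⁻³ = 268.8 kN (transverse, base value).
(i) R_nwl + R_nwt = 1360 kN; (ii) 0.85 R_nwl + 1.5 R_nwt = 1331 kN.
R_n = max = 1360 kN [governs: (i)]; φR_n = 1020 kN.

φR_n ≈ 1020 kN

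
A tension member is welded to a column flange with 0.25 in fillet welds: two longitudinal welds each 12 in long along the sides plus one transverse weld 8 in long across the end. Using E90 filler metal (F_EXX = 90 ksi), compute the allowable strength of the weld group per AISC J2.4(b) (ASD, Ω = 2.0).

t_e = 0.707 × 0.25 = 0.1767 in.
R_nwl = 0.6 × 90 × 0.1767 × 24 = 229.1 kip (longitudinal, 2 welds).
R_nwt = 0.6 × 90 × 0.1767 × 8 = 76.36 kip (transverse, base value).
(i) R_nwl + R_nwt = 305.4 kip; (ii) 0.85 R_nwl + 1.5 R_nwt = 309.2 kip.
R_n = max = 309.2 kip [governs: (ii)]; R_n/Ω = 154.6 kip.

R_n/Ω ≈ 155 kip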